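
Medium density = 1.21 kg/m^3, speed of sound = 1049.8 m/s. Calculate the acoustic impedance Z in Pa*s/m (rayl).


Given values:
  rho = 1.21 kg/m^3
  c = 1049.8 m/s
Formula: Z = rho * c
Z = 1.21 * 1049.8
Z = 1270.26

1270.26 rayl


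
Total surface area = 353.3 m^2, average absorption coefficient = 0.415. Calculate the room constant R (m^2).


Given values:
  S = 353.3 m^2, alpha = 0.415
Formula: R = S * alpha / (1 - alpha)
Numerator: 353.3 * 0.415 = 146.6195
Denominator: 1 - 0.415 = 0.585
R = 146.6195 / 0.585 = 250.63

250.63 m^2


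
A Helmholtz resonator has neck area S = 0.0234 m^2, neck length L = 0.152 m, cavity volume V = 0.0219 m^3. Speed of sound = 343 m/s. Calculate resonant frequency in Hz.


Given values:
  S = 0.0234 m^2, L = 0.152 m, V = 0.0219 m^3, c = 343 m/s
Formula: f = (c / (2*pi)) * sqrt(S / (V * L))
Compute V * L = 0.0219 * 0.152 = 0.0033288
Compute S / (V * L) = 0.0234 / 0.0033288 = 7.0296
Compute sqrt(7.0296) = 2.651339
Compute c / (2*pi) = 343 / 6.283185 = 54.590148
f = 54.590148 * 2.651339 = 144.74

144.74 Hz


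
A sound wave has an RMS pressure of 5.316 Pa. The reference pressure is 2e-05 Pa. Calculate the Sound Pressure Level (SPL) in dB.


Given values:
  p = 5.316 Pa
  p_ref = 2e-05 Pa
Formula: SPL = 20 * log10(p / p_ref)
Compute ratio: p / p_ref = 5.316 / 2e-05 = 265800
Compute log10: log10(265800) = 5.424555
Multiply: SPL = 20 * 5.424555 = 108.49

108.49 dB


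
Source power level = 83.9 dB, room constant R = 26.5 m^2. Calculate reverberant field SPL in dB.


Given values:
  Lw = 83.9 dB, R = 26.5 m^2
Formula: SPL = Lw + 10 * log10(4 / R)
Compute 4 / R = 4 / 26.5 = 0.150943
Compute 10 * log10(0.150943) = -8.2119
SPL = 83.9 + (-8.2119) = 75.69

75.69 dB


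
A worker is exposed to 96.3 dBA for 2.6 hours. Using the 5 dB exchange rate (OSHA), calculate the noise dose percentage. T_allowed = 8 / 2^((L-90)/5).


Given values:
  L = 96.3 dBA, T = 2.6 hours
Formula: T_allowed = 8 / 2^((L - 90) / 5)
Compute exponent: (96.3 - 90) / 5 = 1.26
Compute 2^(1.26) = 2.394957
T_allowed = 8 / 2.394957 = 3.340352 hours
Dose = (T / T_allowed) * 100
Dose = (2.6 / 3.340352) * 100 = 77.84

77.84 %


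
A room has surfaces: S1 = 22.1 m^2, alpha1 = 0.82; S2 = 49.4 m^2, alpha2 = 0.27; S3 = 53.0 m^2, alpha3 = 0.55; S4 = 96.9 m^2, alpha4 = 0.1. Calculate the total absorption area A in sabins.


Given surfaces:
  Surface 1: 22.1 * 0.82 = 18.122
  Surface 2: 49.4 * 0.27 = 13.338
  Surface 3: 53.0 * 0.55 = 29.15
  Surface 4: 96.9 * 0.1 = 9.69
Formula: A = sum(Si * alpha_i)
A = 18.122 + 13.338 + 29.15 + 9.69
A = 70.3

70.3 sabins


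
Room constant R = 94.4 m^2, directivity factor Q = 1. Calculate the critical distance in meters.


Given values:
  R = 94.4 m^2, Q = 1
Formula: d_c = 0.141 * sqrt(Q * R)
Compute Q * R = 1 * 94.4 = 94.4
Compute sqrt(94.4) = 9.716
d_c = 0.141 * 9.716 = 1.37

1.37 m


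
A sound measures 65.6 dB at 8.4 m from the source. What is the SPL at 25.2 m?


Given values:
  SPL1 = 65.6 dB, r1 = 8.4 m, r2 = 25.2 m
Formula: SPL2 = SPL1 - 20 * log10(r2 / r1)
Compute ratio: r2 / r1 = 25.2 / 8.4 = 3.0
Compute log10: log10(3.0) = 0.477121
Compute drop: 20 * 0.477121 = 9.5424
SPL2 = 65.6 - 9.5424 = 56.06

56.06 dB


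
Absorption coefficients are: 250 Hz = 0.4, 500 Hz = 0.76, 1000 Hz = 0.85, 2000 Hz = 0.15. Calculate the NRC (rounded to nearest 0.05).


Given values:
  a_250 = 0.4, a_500 = 0.76
  a_1000 = 0.85, a_2000 = 0.15
Formula: NRC = (a250 + a500 + a1000 + a2000) / 4
Sum = 0.4 + 0.76 + 0.85 + 0.15 = 2.16
NRC = 2.16 / 4 = 0.54
Rounded to nearest 0.05: 0.55

0.55


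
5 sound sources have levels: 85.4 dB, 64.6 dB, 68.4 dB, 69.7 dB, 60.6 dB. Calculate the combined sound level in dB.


Formula: L_total = 10 * log10( sum(10^(Li/10)) )
  Source 1: 10^(85.4/10) = 346736850.4525
  Source 2: 10^(64.6/10) = 2884031.5031
  Source 3: 10^(68.4/10) = 6918309.7092
  Source 4: 10^(69.7/10) = 9332543.008
  Source 5: 10^(60.6/10) = 1148153.6215
Sum of linear values = 367019888.2943
L_total = 10 * log10(367019888.2943) = 85.65

85.65 dB


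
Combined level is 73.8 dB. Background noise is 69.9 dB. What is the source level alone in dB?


Given values:
  L_total = 73.8 dB, L_bg = 69.9 dB
Formula: L_source = 10 * log10(10^(L_total/10) - 10^(L_bg/10))
Convert to linear:
  10^(73.8/10) = 23988329.1902
  10^(69.9/10) = 9772372.2096
Difference: 23988329.1902 - 9772372.2096 = 14215956.9806
L_source = 10 * log10(14215956.9806) = 71.53

71.53 dB


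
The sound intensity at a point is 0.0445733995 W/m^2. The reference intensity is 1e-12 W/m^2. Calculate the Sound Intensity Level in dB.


Given values:
  I = 0.0445733995 W/m^2
  I_ref = 1e-12 W/m^2
Formula: SIL = 10 * log10(I / I_ref)
Compute ratio: I / I_ref = 44573399500
Compute log10: log10(44573399500) = 10.649076
Multiply: SIL = 10 * 10.649076 = 106.49

106.49 dB


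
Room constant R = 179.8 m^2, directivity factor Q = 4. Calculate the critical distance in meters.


Given values:
  R = 179.8 m^2, Q = 4
Formula: d_c = 0.141 * sqrt(Q * R)
Compute Q * R = 4 * 179.8 = 719.2
Compute sqrt(719.2) = 26.8179
d_c = 0.141 * 26.8179 = 3.781

3.781 m


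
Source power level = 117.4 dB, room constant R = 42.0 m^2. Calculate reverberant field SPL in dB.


Given values:
  Lw = 117.4 dB, R = 42.0 m^2
Formula: SPL = Lw + 10 * log10(4 / R)
Compute 4 / R = 4 / 42.0 = 0.095238
Compute 10 * log10(0.095238) = -10.2119
SPL = 117.4 + (-10.2119) = 107.19

107.19 dB


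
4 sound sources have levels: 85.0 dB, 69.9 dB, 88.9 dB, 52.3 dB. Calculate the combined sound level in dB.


Formula: L_total = 10 * log10( sum(10^(Li/10)) )
  Source 1: 10^(85.0/10) = 316227766.0168
  Source 2: 10^(69.9/10) = 9772372.2096
  Source 3: 10^(88.9/10) = 776247116.6287
  Source 4: 10^(52.3/10) = 169824.3652
Sum of linear values = 1102417079.2203
L_total = 10 * log10(1102417079.2203) = 90.42

90.42 dB


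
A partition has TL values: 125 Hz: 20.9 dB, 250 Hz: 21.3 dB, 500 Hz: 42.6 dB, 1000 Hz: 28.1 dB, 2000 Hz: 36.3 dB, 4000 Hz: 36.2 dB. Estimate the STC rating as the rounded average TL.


Given TL values at each frequency:
  125 Hz: 20.9 dB
  250 Hz: 21.3 dB
  500 Hz: 42.6 dB
  1000 Hz: 28.1 dB
  2000 Hz: 36.3 dB
  4000 Hz: 36.2 dB
Formula: STC ~ round(average of TL values)
Sum = 20.9 + 21.3 + 42.6 + 28.1 + 36.3 + 36.2 = 185.4
Average = 185.4 / 6 = 30.9
Rounded: 31

31


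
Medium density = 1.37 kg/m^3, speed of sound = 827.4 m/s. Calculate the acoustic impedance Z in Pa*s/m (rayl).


Given values:
  rho = 1.37 kg/m^3
  c = 827.4 m/s
Formula: Z = rho * c
Z = 1.37 * 827.4
Z = 1133.54

1133.54 rayl


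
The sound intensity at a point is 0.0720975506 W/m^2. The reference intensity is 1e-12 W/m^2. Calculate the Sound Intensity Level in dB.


Given values:
  I = 0.0720975506 W/m^2
  I_ref = 1e-12 W/m^2
Formula: SIL = 10 * log10(I / I_ref)
Compute ratio: I / I_ref = 72097550600
Compute log10: log10(72097550600) = 10.857921
Multiply: SIL = 10 * 10.857921 = 108.58

108.58 dB


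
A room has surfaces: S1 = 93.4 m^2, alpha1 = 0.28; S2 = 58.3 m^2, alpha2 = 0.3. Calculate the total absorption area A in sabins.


Given surfaces:
  Surface 1: 93.4 * 0.28 = 26.152
  Surface 2: 58.3 * 0.3 = 17.49
Formula: A = sum(Si * alpha_i)
A = 26.152 + 17.49
A = 43.64

43.64 sabins


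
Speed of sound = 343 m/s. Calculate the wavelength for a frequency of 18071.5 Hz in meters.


Given values:
  c = 343 m/s, f = 18071.5 Hz
Formula: lambda = c / f
lambda = 343 / 18071.5
lambda = 0.019

0.019 m


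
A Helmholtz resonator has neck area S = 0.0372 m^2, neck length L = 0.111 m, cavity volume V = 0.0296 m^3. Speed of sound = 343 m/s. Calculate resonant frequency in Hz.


Given values:
  S = 0.0372 m^2, L = 0.111 m, V = 0.0296 m^3, c = 343 m/s
Formula: f = (c / (2*pi)) * sqrt(S / (V * L))
Compute V * L = 0.0296 * 0.111 = 0.0032856
Compute S / (V * L) = 0.0372 / 0.0032856 = 11.3221
Compute sqrt(11.3221) = 3.364833
Compute c / (2*pi) = 343 / 6.283185 = 54.590148
f = 54.590148 * 3.364833 = 183.69

183.69 Hz


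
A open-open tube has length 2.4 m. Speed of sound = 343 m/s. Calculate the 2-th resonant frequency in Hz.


Given values:
  Tube type: open-open, L = 2.4 m, c = 343 m/s, n = 2
Formula: f_n = n * c / (2 * L)
Compute 2 * L = 2 * 2.4 = 4.8
f = 2 * 343 / 4.8
f = 142.92

142.92 Hz


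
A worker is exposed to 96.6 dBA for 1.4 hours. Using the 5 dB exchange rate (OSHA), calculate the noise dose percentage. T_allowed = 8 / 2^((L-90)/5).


Given values:
  L = 96.6 dBA, T = 1.4 hours
Formula: T_allowed = 8 / 2^((L - 90) / 5)
Compute exponent: (96.6 - 90) / 5 = 1.32
Compute 2^(1.32) = 2.496661
T_allowed = 8 / 2.496661 = 3.20428 hours
Dose = (T / T_allowed) * 100
Dose = (1.4 / 3.20428) * 100 = 43.69

43.69 %


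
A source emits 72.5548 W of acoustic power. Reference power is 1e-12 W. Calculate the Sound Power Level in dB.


Given values:
  W = 72.5548 W
  W_ref = 1e-12 W
Formula: SWL = 10 * log10(W / W_ref)
Compute ratio: W / W_ref = 72554800000000
Compute log10: log10(72554800000000) = 13.860666
Multiply: SWL = 10 * 13.860666 = 138.61

138.61 dB


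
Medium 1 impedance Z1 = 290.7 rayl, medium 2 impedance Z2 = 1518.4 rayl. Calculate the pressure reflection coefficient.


Given values:
  Z1 = 290.7 rayl, Z2 = 1518.4 rayl
Formula: R = (Z2 - Z1) / (Z2 + Z1)
Numerator: Z2 - Z1 = 1518.4 - 290.7 = 1227.7
Denominator: Z2 + Z1 = 1518.4 + 290.7 = 1809.1
R = 1227.7 / 1809.1 = 0.6786

0.6786


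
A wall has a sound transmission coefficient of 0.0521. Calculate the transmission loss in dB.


Given values:
  tau = 0.0521
Formula: TL = 10 * log10(1 / tau)
Compute 1 / tau = 1 / 0.0521 = 19.1939
Compute log10(19.1939) = 1.283163
TL = 10 * 1.283163 = 12.83

12.83 dB


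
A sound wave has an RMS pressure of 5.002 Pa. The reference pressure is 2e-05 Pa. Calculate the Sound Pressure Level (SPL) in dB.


Given values:
  p = 5.002 Pa
  p_ref = 2e-05 Pa
Formula: SPL = 20 * log10(p / p_ref)
Compute ratio: p / p_ref = 5.002 / 2e-05 = 250100
Compute log10: log10(250100) = 5.398114
Multiply: SPL = 20 * 5.398114 = 107.96

107.96 dB


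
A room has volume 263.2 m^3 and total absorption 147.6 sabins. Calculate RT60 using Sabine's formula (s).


Given values:
  V = 263.2 m^3
  A = 147.6 sabins
Formula: RT60 = 0.161 * V / A
Numerator: 0.161 * 263.2 = 42.3752
RT60 = 42.3752 / 147.6 = 0.287

0.287 s


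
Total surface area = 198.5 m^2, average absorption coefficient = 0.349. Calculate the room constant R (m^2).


Given values:
  S = 198.5 m^2, alpha = 0.349
Formula: R = S * alpha / (1 - alpha)
Numerator: 198.5 * 0.349 = 69.2765
Denominator: 1 - 0.349 = 0.651
R = 69.2765 / 0.651 = 106.42

106.42 m^2


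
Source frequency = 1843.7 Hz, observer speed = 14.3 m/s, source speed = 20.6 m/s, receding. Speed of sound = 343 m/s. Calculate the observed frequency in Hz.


Given values:
  f_s = 1843.7 Hz, v_o = 14.3 m/s, v_s = 20.6 m/s
  Direction: receding
Formula: f_o = f_s * (c - v_o) / (c + v_s)
Numerator: c - v_o = 343 - 14.3 = 328.7
Denominator: c + v_s = 343 + 20.6 = 363.6
f_o = 1843.7 * 328.7 / 363.6 = 1666.73

1666.73 Hz


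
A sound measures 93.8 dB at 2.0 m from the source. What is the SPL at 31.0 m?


Given values:
  SPL1 = 93.8 dB, r1 = 2.0 m, r2 = 31.0 m
Formula: SPL2 = SPL1 - 20 * log10(r2 / r1)
Compute ratio: r2 / r1 = 31.0 / 2.0 = 15.5
Compute log10: log10(15.5) = 1.190332
Compute drop: 20 * 1.190332 = 23.8066
SPL2 = 93.8 - 23.8066 = 69.99

69.99 dB


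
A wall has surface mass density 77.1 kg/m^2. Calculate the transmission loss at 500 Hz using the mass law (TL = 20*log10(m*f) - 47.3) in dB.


Given values:
  m = 77.1 kg/m^2, f = 500 Hz
Formula: TL = 20 * log10(m * f) - 47.3
Compute m * f = 77.1 * 500 = 38550.0
Compute log10(38550.0) = 4.586024
Compute 20 * 4.586024 = 91.7205
TL = 91.7205 - 47.3 = 44.42

44.42 dB


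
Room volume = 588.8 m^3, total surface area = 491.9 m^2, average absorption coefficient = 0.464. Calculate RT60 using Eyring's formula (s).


Given values:
  V = 588.8 m^3, S = 491.9 m^2, alpha = 0.464
Formula: RT60 = 0.161 * V / (-S * ln(1 - alpha))
Compute ln(1 - 0.464) = ln(0.536) = -0.623621
Denominator: -491.9 * -0.623621 = 306.7592
Numerator: 0.161 * 588.8 = 94.7968
RT60 = 94.7968 / 306.7592 = 0.309

0.309 s


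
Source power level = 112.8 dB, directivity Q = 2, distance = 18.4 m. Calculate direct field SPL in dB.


Given values:
  Lw = 112.8 dB, Q = 2, r = 18.4 m
Formula: SPL = Lw + 10 * log10(Q / (4 * pi * r^2))
Compute 4 * pi * r^2 = 4 * pi * 18.4^2 = 4254.4704
Compute Q / denom = 2 / 4254.4704 = 0.00047009
Compute 10 * log10(0.00047009) = -33.2782
SPL = 112.8 + (-33.2782) = 79.52

79.52 dB


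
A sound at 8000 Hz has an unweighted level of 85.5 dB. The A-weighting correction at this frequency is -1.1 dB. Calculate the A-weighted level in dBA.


Given values:
  SPL = 85.5 dB
  A-weighting at 8000 Hz = -1.1 dB
Formula: L_A = SPL + A_weight
L_A = 85.5 + (-1.1)
L_A = 84.4

84.4 dBA


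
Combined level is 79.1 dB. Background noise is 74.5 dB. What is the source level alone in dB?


Given values:
  L_total = 79.1 dB, L_bg = 74.5 dB
Formula: L_source = 10 * log10(10^(L_total/10) - 10^(L_bg/10))
Convert to linear:
  10^(79.1/10) = 81283051.6164
  10^(74.5/10) = 28183829.3126
Difference: 81283051.6164 - 28183829.3126 = 53099222.3038
L_source = 10 * log10(53099222.3038) = 77.25

77.25 dB


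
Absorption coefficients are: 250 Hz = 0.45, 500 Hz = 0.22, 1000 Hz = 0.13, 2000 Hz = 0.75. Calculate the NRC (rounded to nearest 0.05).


Given values:
  a_250 = 0.45, a_500 = 0.22
  a_1000 = 0.13, a_2000 = 0.75
Formula: NRC = (a250 + a500 + a1000 + a2000) / 4
Sum = 0.45 + 0.22 + 0.13 + 0.75 = 1.55
NRC = 1.55 / 4 = 0.3875
Rounded to nearest 0.05: 0.4

0.4


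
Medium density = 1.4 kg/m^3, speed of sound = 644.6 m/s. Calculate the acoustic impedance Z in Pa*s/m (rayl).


Given values:
  rho = 1.4 kg/m^3
  c = 644.6 m/s
Formula: Z = rho * c
Z = 1.4 * 644.6
Z = 902.44

902.44 rayl


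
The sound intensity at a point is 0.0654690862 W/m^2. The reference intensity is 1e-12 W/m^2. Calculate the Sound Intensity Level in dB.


Given values:
  I = 0.0654690862 W/m^2
  I_ref = 1e-12 W/m^2
Formula: SIL = 10 * log10(I / I_ref)
Compute ratio: I / I_ref = 65469086200
Compute log10: log10(65469086200) = 10.816036
Multiply: SIL = 10 * 10.816036 = 108.16

108.16 dB


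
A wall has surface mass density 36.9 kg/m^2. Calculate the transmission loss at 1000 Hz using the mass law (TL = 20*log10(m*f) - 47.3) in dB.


Given values:
  m = 36.9 kg/m^2, f = 1000 Hz
Formula: TL = 20 * log10(m * f) - 47.3
Compute m * f = 36.9 * 1000 = 36900.0
Compute log10(36900.0) = 4.567026
Compute 20 * 4.567026 = 91.3405
TL = 91.3405 - 47.3 = 44.04

44.04 dB


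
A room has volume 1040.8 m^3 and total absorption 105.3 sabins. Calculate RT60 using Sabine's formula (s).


Given values:
  V = 1040.8 m^3
  A = 105.3 sabins
Formula: RT60 = 0.161 * V / A
Numerator: 0.161 * 1040.8 = 167.5688
RT60 = 167.5688 / 105.3 = 1.591

1.591 s


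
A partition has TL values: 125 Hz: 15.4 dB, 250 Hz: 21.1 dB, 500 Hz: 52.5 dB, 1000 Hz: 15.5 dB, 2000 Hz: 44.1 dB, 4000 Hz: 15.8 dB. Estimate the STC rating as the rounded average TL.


Given TL values at each frequency:
  125 Hz: 15.4 dB
  250 Hz: 21.1 dB
  500 Hz: 52.5 dB
  1000 Hz: 15.5 dB
  2000 Hz: 44.1 dB
  4000 Hz: 15.8 dB
Formula: STC ~ round(average of TL values)
Sum = 15.4 + 21.1 + 52.5 + 15.5 + 44.1 + 15.8 = 164.4
Average = 164.4 / 6 = 27.4
Rounded: 27

27


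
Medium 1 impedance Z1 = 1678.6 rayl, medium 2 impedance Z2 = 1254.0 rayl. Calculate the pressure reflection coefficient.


Given values:
  Z1 = 1678.6 rayl, Z2 = 1254.0 rayl
Formula: R = (Z2 - Z1) / (Z2 + Z1)
Numerator: Z2 - Z1 = 1254.0 - 1678.6 = -424.6
Denominator: Z2 + Z1 = 1254.0 + 1678.6 = 2932.6
R = -424.6 / 2932.6 = -0.1448

-0.1448


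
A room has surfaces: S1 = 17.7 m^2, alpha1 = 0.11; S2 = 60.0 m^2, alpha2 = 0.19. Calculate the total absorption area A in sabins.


Given surfaces:
  Surface 1: 17.7 * 0.11 = 1.947
  Surface 2: 60.0 * 0.19 = 11.4
Formula: A = sum(Si * alpha_i)
A = 1.947 + 11.4
A = 13.35

13.35 sabins


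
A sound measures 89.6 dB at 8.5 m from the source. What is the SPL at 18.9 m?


Given values:
  SPL1 = 89.6 dB, r1 = 8.5 m, r2 = 18.9 m
Formula: SPL2 = SPL1 - 20 * log10(r2 / r1)
Compute ratio: r2 / r1 = 18.9 / 8.5 = 2.2235
Compute log10: log10(2.2235) = 0.347037
Compute drop: 20 * 0.347037 = 6.9407
SPL2 = 89.6 - 6.9407 = 82.66

82.66 dB


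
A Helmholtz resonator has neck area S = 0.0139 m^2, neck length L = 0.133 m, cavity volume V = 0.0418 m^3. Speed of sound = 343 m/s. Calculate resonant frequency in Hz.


Given values:
  S = 0.0139 m^2, L = 0.133 m, V = 0.0418 m^3, c = 343 m/s
Formula: f = (c / (2*pi)) * sqrt(S / (V * L))
Compute V * L = 0.0418 * 0.133 = 0.0055594
Compute S / (V * L) = 0.0139 / 0.0055594 = 2.5003
Compute sqrt(2.5003) = 1.581234
Compute c / (2*pi) = 343 / 6.283185 = 54.590148
f = 54.590148 * 1.581234 = 86.32

86.32 Hz


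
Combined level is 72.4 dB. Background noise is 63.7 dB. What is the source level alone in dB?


Given values:
  L_total = 72.4 dB, L_bg = 63.7 dB
Formula: L_source = 10 * log10(10^(L_total/10) - 10^(L_bg/10))
Convert to linear:
  10^(72.4/10) = 17378008.2875
  10^(63.7/10) = 2344228.8153
Difference: 17378008.2875 - 2344228.8153 = 15033779.4722
L_source = 10 * log10(15033779.4722) = 71.77

71.77 dB


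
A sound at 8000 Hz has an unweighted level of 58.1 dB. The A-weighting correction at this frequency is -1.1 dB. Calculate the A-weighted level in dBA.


Given values:
  SPL = 58.1 dB
  A-weighting at 8000 Hz = -1.1 dB
Formula: L_A = SPL + A_weight
L_A = 58.1 + (-1.1)
L_A = 57.0

57.0 dBA


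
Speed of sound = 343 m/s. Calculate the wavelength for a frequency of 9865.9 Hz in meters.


Given values:
  c = 343 m/s, f = 9865.9 Hz
Formula: lambda = c / f
lambda = 343 / 9865.9
lambda = 0.0348

0.0348 m


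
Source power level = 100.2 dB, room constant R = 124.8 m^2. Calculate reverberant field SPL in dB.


Given values:
  Lw = 100.2 dB, R = 124.8 m^2
Formula: SPL = Lw + 10 * log10(4 / R)
Compute 4 / R = 4 / 124.8 = 0.032051
Compute 10 * log10(0.032051) = -14.9416
SPL = 100.2 + (-14.9416) = 85.26

85.26 dB


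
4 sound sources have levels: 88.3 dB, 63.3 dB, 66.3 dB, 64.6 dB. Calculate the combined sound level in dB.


Formula: L_total = 10 * log10( sum(10^(Li/10)) )
  Source 1: 10^(88.3/10) = 676082975.392
  Source 2: 10^(63.3/10) = 2137962.0895
  Source 3: 10^(66.3/10) = 4265795.188
  Source 4: 10^(64.6/10) = 2884031.5031
Sum of linear values = 685370764.1726
L_total = 10 * log10(685370764.1726) = 88.36

88.36 dB


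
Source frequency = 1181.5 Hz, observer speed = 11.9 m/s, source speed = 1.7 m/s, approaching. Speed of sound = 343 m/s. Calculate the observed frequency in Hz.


Given values:
  f_s = 1181.5 Hz, v_o = 11.9 m/s, v_s = 1.7 m/s
  Direction: approaching
Formula: f_o = f_s * (c + v_o) / (c - v_s)
Numerator: c + v_o = 343 + 11.9 = 354.9
Denominator: c - v_s = 343 - 1.7 = 341.3
f_o = 1181.5 * 354.9 / 341.3 = 1228.58

1228.58 Hz


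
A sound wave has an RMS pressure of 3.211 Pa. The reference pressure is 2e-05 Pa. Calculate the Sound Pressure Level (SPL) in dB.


Given values:
  p = 3.211 Pa
  p_ref = 2e-05 Pa
Formula: SPL = 20 * log10(p / p_ref)
Compute ratio: p / p_ref = 3.211 / 2e-05 = 160550
Compute log10: log10(160550) = 5.20561
Multiply: SPL = 20 * 5.20561 = 104.11

104.11 dB


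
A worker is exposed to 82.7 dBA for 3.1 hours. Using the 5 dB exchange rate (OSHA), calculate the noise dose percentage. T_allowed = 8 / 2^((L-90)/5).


Given values:
  L = 82.7 dBA, T = 3.1 hours
Formula: T_allowed = 8 / 2^((L - 90) / 5)
Compute exponent: (82.7 - 90) / 5 = -1.46
Compute 2^(-1.46) = 0.363493
T_allowed = 8 / 0.363493 = 22.008677 hours
Dose = (T / T_allowed) * 100
Dose = (3.1 / 22.008677) * 100 = 14.09

14.09 %


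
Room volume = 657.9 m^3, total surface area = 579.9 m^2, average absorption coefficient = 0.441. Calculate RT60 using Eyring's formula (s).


Given values:
  V = 657.9 m^3, S = 579.9 m^2, alpha = 0.441
Formula: RT60 = 0.161 * V / (-S * ln(1 - alpha))
Compute ln(1 - 0.441) = ln(0.559) = -0.581606
Denominator: -579.9 * -0.581606 = 337.2733
Numerator: 0.161 * 657.9 = 105.9219
RT60 = 105.9219 / 337.2733 = 0.314

0.314 s


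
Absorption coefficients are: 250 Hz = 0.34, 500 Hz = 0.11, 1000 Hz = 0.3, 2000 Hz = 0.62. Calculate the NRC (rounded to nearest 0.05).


Given values:
  a_250 = 0.34, a_500 = 0.11
  a_1000 = 0.3, a_2000 = 0.62
Formula: NRC = (a250 + a500 + a1000 + a2000) / 4
Sum = 0.34 + 0.11 + 0.3 + 0.62 = 1.37
NRC = 1.37 / 4 = 0.3425
Rounded to nearest 0.05: 0.35

0.35


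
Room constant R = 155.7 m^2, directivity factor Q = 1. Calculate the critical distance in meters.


Given values:
  R = 155.7 m^2, Q = 1
Formula: d_c = 0.141 * sqrt(Q * R)
Compute Q * R = 1 * 155.7 = 155.7
Compute sqrt(155.7) = 12.478
d_c = 0.141 * 12.478 = 1.759

1.759 m


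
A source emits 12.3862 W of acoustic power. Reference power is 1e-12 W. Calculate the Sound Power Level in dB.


Given values:
  W = 12.3862 W
  W_ref = 1e-12 W
Formula: SWL = 10 * log10(W / W_ref)
Compute ratio: W / W_ref = 12386200000000
Compute log10: log10(12386200000000) = 13.092938
Multiply: SWL = 10 * 13.092938 = 130.93

130.93 dB


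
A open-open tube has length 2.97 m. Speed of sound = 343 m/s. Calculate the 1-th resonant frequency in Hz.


Given values:
  Tube type: open-open, L = 2.97 m, c = 343 m/s, n = 1
Formula: f_n = n * c / (2 * L)
Compute 2 * L = 2 * 2.97 = 5.94
f = 1 * 343 / 5.94
f = 57.74

57.74 Hz


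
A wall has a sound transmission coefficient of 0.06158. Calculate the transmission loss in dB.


Given values:
  tau = 0.06158
Formula: TL = 10 * log10(1 / tau)
Compute 1 / tau = 1 / 0.06158 = 16.239
Compute log10(16.239) = 1.210559
TL = 10 * 1.210559 = 12.11

12.11 dB


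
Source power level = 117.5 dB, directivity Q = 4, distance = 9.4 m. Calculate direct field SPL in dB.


Given values:
  Lw = 117.5 dB, Q = 4, r = 9.4 m
Formula: SPL = Lw + 10 * log10(Q / (4 * pi * r^2))
Compute 4 * pi * r^2 = 4 * pi * 9.4^2 = 1110.3645
Compute Q / denom = 4 / 1110.3645 = 0.00360242
Compute 10 * log10(0.00360242) = -24.4341
SPL = 117.5 + (-24.4341) = 93.07

93.07 dB


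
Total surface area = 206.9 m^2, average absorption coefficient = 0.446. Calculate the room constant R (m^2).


Given values:
  S = 206.9 m^2, alpha = 0.446
Formula: R = S * alpha / (1 - alpha)
Numerator: 206.9 * 0.446 = 92.2774
Denominator: 1 - 0.446 = 0.554
R = 92.2774 / 0.554 = 166.57

166.57 m^2


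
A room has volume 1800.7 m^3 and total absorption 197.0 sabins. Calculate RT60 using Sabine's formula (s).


Given values:
  V = 1800.7 m^3
  A = 197.0 sabins
Formula: RT60 = 0.161 * V / A
Numerator: 0.161 * 1800.7 = 289.9127
RT60 = 289.9127 / 197.0 = 1.472

1.472 s


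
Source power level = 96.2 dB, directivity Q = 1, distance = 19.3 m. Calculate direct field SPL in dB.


Given values:
  Lw = 96.2 dB, Q = 1, r = 19.3 m
Formula: SPL = Lw + 10 * log10(Q / (4 * pi * r^2))
Compute 4 * pi * r^2 = 4 * pi * 19.3^2 = 4680.8474
Compute Q / denom = 1 / 4680.8474 = 0.00021364
Compute 10 * log10(0.00021364) = -36.7032
SPL = 96.2 + (-36.7032) = 59.5

59.5 dB


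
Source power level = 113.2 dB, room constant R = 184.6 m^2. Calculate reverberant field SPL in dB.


Given values:
  Lw = 113.2 dB, R = 184.6 m^2
Formula: SPL = Lw + 10 * log10(4 / R)
Compute 4 / R = 4 / 184.6 = 0.021668
Compute 10 * log10(0.021668) = -16.6418
SPL = 113.2 + (-16.6418) = 96.56

96.56 dB


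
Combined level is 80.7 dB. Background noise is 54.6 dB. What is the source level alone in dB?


Given values:
  L_total = 80.7 dB, L_bg = 54.6 dB
Formula: L_source = 10 * log10(10^(L_total/10) - 10^(L_bg/10))
Convert to linear:
  10^(80.7/10) = 117489755.494
  10^(54.6/10) = 288403.1503
Difference: 117489755.494 - 288403.1503 = 117201352.3437
L_source = 10 * log10(117201352.3437) = 80.69

80.69 dB


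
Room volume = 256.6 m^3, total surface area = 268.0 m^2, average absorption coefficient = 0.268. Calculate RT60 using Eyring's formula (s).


Given values:
  V = 256.6 m^3, S = 268.0 m^2, alpha = 0.268
Formula: RT60 = 0.161 * V / (-S * ln(1 - alpha))
Compute ln(1 - 0.268) = ln(0.732) = -0.311975
Denominator: -268.0 * -0.311975 = 83.6093
Numerator: 0.161 * 256.6 = 41.3126
RT60 = 41.3126 / 83.6093 = 0.494

0.494 s


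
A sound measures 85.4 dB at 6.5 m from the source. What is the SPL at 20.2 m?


Given values:
  SPL1 = 85.4 dB, r1 = 6.5 m, r2 = 20.2 m
Formula: SPL2 = SPL1 - 20 * log10(r2 / r1)
Compute ratio: r2 / r1 = 20.2 / 6.5 = 3.1077
Compute log10: log10(3.1077) = 0.492439
Compute drop: 20 * 0.492439 = 9.8488
SPL2 = 85.4 - 9.8488 = 75.55

75.55 dB


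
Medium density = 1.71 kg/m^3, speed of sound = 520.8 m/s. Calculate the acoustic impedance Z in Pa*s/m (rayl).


Given values:
  rho = 1.71 kg/m^3
  c = 520.8 m/s
Formula: Z = rho * c
Z = 1.71 * 520.8
Z = 890.57

890.57 rayl


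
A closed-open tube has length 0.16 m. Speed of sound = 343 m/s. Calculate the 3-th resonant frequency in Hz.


Given values:
  Tube type: closed-open, L = 0.16 m, c = 343 m/s, n = 3
Formula: f_n = (2n - 1) * c / (4 * L)
Compute 2n - 1 = 2*3 - 1 = 5
Compute 4 * L = 4 * 0.16 = 0.64
f = 5 * 343 / 0.64
f = 2679.69

2679.69 Hz


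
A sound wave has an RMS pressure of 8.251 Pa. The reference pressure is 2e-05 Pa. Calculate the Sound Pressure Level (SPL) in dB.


Given values:
  p = 8.251 Pa
  p_ref = 2e-05 Pa
Formula: SPL = 20 * log10(p / p_ref)
Compute ratio: p / p_ref = 8.251 / 2e-05 = 412550
Compute log10: log10(412550) = 5.615477
Multiply: SPL = 20 * 5.615477 = 112.31

112.31 dB


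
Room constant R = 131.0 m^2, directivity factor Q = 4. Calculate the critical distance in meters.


Given values:
  R = 131.0 m^2, Q = 4
Formula: d_c = 0.141 * sqrt(Q * R)
Compute Q * R = 4 * 131.0 = 524.0
Compute sqrt(524.0) = 22.891
d_c = 0.141 * 22.891 = 3.228

3.228 m


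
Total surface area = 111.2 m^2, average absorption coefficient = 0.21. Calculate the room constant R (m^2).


Given values:
  S = 111.2 m^2, alpha = 0.21
Formula: R = S * alpha / (1 - alpha)
Numerator: 111.2 * 0.21 = 23.352
Denominator: 1 - 0.21 = 0.79
R = 23.352 / 0.79 = 29.56

29.56 m^2


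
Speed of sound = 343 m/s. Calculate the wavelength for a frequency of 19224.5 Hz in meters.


Given values:
  c = 343 m/s, f = 19224.5 Hz
Formula: lambda = c / f
lambda = 343 / 19224.5
lambda = 0.0178

0.0178 m


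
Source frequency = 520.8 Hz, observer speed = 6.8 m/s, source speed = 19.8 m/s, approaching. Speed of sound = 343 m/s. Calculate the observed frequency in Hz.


Given values:
  f_s = 520.8 Hz, v_o = 6.8 m/s, v_s = 19.8 m/s
  Direction: approaching
Formula: f_o = f_s * (c + v_o) / (c - v_s)
Numerator: c + v_o = 343 + 6.8 = 349.8
Denominator: c - v_s = 343 - 19.8 = 323.2
f_o = 520.8 * 349.8 / 323.2 = 563.66

563.66 Hz


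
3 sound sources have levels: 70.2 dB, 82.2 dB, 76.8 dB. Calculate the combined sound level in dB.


Formula: L_total = 10 * log10( sum(10^(Li/10)) )
  Source 1: 10^(70.2/10) = 10471285.4805
  Source 2: 10^(82.2/10) = 165958690.7438
  Source 3: 10^(76.8/10) = 47863009.2323
Sum of linear values = 224292985.4566
L_total = 10 * log10(224292985.4566) = 83.51

83.51 dB


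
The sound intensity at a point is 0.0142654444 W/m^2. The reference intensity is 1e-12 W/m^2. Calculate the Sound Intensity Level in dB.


Given values:
  I = 0.0142654444 W/m^2
  I_ref = 1e-12 W/m^2
Formula: SIL = 10 * log10(I / I_ref)
Compute ratio: I / I_ref = 14265444400
Compute log10: log10(14265444400) = 10.154285
Multiply: SIL = 10 * 10.154285 = 101.54

101.54 dB


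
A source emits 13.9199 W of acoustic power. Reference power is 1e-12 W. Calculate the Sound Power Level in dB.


Given values:
  W = 13.9199 W
  W_ref = 1e-12 W
Formula: SWL = 10 * log10(W / W_ref)
Compute ratio: W / W_ref = 13919900000000
Compute log10: log10(13919900000000) = 13.143636
Multiply: SWL = 10 * 13.143636 = 131.44

131.44 dB


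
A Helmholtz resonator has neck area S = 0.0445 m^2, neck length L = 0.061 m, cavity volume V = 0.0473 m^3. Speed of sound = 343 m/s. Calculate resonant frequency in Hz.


Given values:
  S = 0.0445 m^2, L = 0.061 m, V = 0.0473 m^3, c = 343 m/s
Formula: f = (c / (2*pi)) * sqrt(S / (V * L))
Compute V * L = 0.0473 * 0.061 = 0.0028853
Compute S / (V * L) = 0.0445 / 0.0028853 = 15.423
Compute sqrt(15.423) = 3.927213
Compute c / (2*pi) = 343 / 6.283185 = 54.590148
f = 54.590148 * 3.927213 = 214.39

214.39 Hz


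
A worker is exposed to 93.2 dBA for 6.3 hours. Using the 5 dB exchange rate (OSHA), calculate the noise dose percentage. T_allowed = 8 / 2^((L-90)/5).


Given values:
  L = 93.2 dBA, T = 6.3 hours
Formula: T_allowed = 8 / 2^((L - 90) / 5)
Compute exponent: (93.2 - 90) / 5 = 0.64
Compute 2^(0.64) = 1.558329
T_allowed = 8 / 1.558329 = 5.133704 hours
Dose = (T / T_allowed) * 100
Dose = (6.3 / 5.133704) * 100 = 122.72

122.72 %


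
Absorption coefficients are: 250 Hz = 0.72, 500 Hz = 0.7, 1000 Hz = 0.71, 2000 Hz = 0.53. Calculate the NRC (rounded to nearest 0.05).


Given values:
  a_250 = 0.72, a_500 = 0.7
  a_1000 = 0.71, a_2000 = 0.53
Formula: NRC = (a250 + a500 + a1000 + a2000) / 4
Sum = 0.72 + 0.7 + 0.71 + 0.53 = 2.66
NRC = 2.66 / 4 = 0.665
Rounded to nearest 0.05: 0.65

0.65


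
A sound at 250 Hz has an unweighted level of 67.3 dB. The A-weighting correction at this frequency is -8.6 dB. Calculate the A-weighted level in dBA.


Given values:
  SPL = 67.3 dB
  A-weighting at 250 Hz = -8.6 dB
Formula: L_A = SPL + A_weight
L_A = 67.3 + (-8.6)
L_A = 58.7

58.7 dBA


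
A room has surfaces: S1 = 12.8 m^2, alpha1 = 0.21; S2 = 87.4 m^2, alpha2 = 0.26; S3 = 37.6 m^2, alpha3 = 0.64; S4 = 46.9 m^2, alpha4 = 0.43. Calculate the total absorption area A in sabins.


Given surfaces:
  Surface 1: 12.8 * 0.21 = 2.688
  Surface 2: 87.4 * 0.26 = 22.724
  Surface 3: 37.6 * 0.64 = 24.064
  Surface 4: 46.9 * 0.43 = 20.167
Formula: A = sum(Si * alpha_i)
A = 2.688 + 22.724 + 24.064 + 20.167
A = 69.64

69.64 sabins


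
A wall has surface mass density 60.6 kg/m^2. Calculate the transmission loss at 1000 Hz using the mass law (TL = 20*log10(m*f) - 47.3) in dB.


Given values:
  m = 60.6 kg/m^2, f = 1000 Hz
Formula: TL = 20 * log10(m * f) - 47.3
Compute m * f = 60.6 * 1000 = 60600.0
Compute log10(60600.0) = 4.782473
Compute 20 * 4.782473 = 95.6495
TL = 95.6495 - 47.3 = 48.35

48.35 dB


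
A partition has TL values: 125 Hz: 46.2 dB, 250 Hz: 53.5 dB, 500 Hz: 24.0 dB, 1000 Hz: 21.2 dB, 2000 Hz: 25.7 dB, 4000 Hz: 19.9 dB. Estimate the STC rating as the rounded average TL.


Given TL values at each frequency:
  125 Hz: 46.2 dB
  250 Hz: 53.5 dB
  500 Hz: 24.0 dB
  1000 Hz: 21.2 dB
  2000 Hz: 25.7 dB
  4000 Hz: 19.9 dB
Formula: STC ~ round(average of TL values)
Sum = 46.2 + 53.5 + 24.0 + 21.2 + 25.7 + 19.9 = 190.5
Average = 190.5 / 6 = 31.75
Rounded: 32

32


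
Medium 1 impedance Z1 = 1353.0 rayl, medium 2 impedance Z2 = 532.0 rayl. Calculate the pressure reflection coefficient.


Given values:
  Z1 = 1353.0 rayl, Z2 = 532.0 rayl
Formula: R = (Z2 - Z1) / (Z2 + Z1)
Numerator: Z2 - Z1 = 532.0 - 1353.0 = -821.0
Denominator: Z2 + Z1 = 532.0 + 1353.0 = 1885.0
R = -821.0 / 1885.0 = -0.4355

-0.4355


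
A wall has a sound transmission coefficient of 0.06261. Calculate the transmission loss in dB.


Given values:
  tau = 0.06261
Formula: TL = 10 * log10(1 / tau)
Compute 1 / tau = 1 / 0.06261 = 15.9719
Compute log10(15.9719) = 1.203357
TL = 10 * 1.203357 = 12.03

12.03 dB


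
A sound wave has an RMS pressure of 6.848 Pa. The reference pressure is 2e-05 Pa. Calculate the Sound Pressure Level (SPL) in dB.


Given values:
  p = 6.848 Pa
  p_ref = 2e-05 Pa
Formula: SPL = 20 * log10(p / p_ref)
Compute ratio: p / p_ref = 6.848 / 2e-05 = 342400
Compute log10: log10(342400) = 5.534534
Multiply: SPL = 20 * 5.534534 = 110.69

110.69 dB


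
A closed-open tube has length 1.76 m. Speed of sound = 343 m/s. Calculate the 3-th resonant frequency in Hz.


Given values:
  Tube type: closed-open, L = 1.76 m, c = 343 m/s, n = 3
Formula: f_n = (2n - 1) * c / (4 * L)
Compute 2n - 1 = 2*3 - 1 = 5
Compute 4 * L = 4 * 1.76 = 7.04
f = 5 * 343 / 7.04
f = 243.61

243.61 Hz


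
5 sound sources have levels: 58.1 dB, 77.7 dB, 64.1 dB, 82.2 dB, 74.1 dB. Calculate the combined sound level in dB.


Formula: L_total = 10 * log10( sum(10^(Li/10)) )
  Source 1: 10^(58.1/10) = 645654.229
  Source 2: 10^(77.7/10) = 58884365.5356
  Source 3: 10^(64.1/10) = 2570395.7828
  Source 4: 10^(82.2/10) = 165958690.7438
  Source 5: 10^(74.1/10) = 25703957.8277
Sum of linear values = 253763064.1189
L_total = 10 * log10(253763064.1189) = 84.04

84.04 dB


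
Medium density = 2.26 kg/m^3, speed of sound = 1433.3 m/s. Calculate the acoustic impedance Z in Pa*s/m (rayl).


Given values:
  rho = 2.26 kg/m^3
  c = 1433.3 m/s
Formula: Z = rho * c
Z = 2.26 * 1433.3
Z = 3239.26

3239.26 rayl


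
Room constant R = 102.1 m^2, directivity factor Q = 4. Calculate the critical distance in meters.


Given values:
  R = 102.1 m^2, Q = 4
Formula: d_c = 0.141 * sqrt(Q * R)
Compute Q * R = 4 * 102.1 = 408.4
Compute sqrt(408.4) = 20.2089
d_c = 0.141 * 20.2089 = 2.849

2.849 m


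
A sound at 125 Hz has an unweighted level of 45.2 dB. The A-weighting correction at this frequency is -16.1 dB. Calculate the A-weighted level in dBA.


Given values:
  SPL = 45.2 dB
  A-weighting at 125 Hz = -16.1 dB
Formula: L_A = SPL + A_weight
L_A = 45.2 + (-16.1)
L_A = 29.1

29.1 dBA


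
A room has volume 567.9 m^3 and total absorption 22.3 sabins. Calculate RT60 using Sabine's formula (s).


Given values:
  V = 567.9 m^3
  A = 22.3 sabins
Formula: RT60 = 0.161 * V / A
Numerator: 0.161 * 567.9 = 91.4319
RT60 = 91.4319 / 22.3 = 4.1

4.1 s


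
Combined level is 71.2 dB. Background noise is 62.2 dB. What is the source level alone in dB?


Given values:
  L_total = 71.2 dB, L_bg = 62.2 dB
Formula: L_source = 10 * log10(10^(L_total/10) - 10^(L_bg/10))
Convert to linear:
  10^(71.2/10) = 13182567.3856
  10^(62.2/10) = 1659586.9074
Difference: 13182567.3856 - 1659586.9074 = 11522980.4782
L_source = 10 * log10(11522980.4782) = 70.62

70.62 dB


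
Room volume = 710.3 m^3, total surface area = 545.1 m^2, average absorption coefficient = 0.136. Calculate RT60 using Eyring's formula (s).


Given values:
  V = 710.3 m^3, S = 545.1 m^2, alpha = 0.136
Formula: RT60 = 0.161 * V / (-S * ln(1 - alpha))
Compute ln(1 - 0.136) = ln(0.864) = -0.146183
Denominator: -545.1 * -0.146183 = 79.6844
Numerator: 0.161 * 710.3 = 114.3583
RT60 = 114.3583 / 79.6844 = 1.435

1.435 s


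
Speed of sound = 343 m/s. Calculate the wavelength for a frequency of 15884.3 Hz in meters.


Given values:
  c = 343 m/s, f = 15884.3 Hz
Formula: lambda = c / f
lambda = 343 / 15884.3
lambda = 0.0216

0.0216 m


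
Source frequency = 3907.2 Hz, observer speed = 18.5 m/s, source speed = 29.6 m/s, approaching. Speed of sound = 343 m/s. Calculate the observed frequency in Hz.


Given values:
  f_s = 3907.2 Hz, v_o = 18.5 m/s, v_s = 29.6 m/s
  Direction: approaching
Formula: f_o = f_s * (c + v_o) / (c - v_s)
Numerator: c + v_o = 343 + 18.5 = 361.5
Denominator: c - v_s = 343 - 29.6 = 313.4
f_o = 3907.2 * 361.5 / 313.4 = 4506.87

4506.87 Hz


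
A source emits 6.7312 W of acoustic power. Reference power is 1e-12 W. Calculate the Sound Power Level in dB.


Given values:
  W = 6.7312 W
  W_ref = 1e-12 W
Formula: SWL = 10 * log10(W / W_ref)
Compute ratio: W / W_ref = 6731200000000
Compute log10: log10(6731200000000) = 12.828092
Multiply: SWL = 10 * 12.828092 = 128.28

128.28 dB


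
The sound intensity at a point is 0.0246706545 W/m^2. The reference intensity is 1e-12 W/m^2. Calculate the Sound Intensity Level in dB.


Given values:
  I = 0.0246706545 W/m^2
  I_ref = 1e-12 W/m^2
Formula: SIL = 10 * log10(I / I_ref)
Compute ratio: I / I_ref = 24670654500
Compute log10: log10(24670654500) = 10.392181
Multiply: SIL = 10 * 10.392181 = 103.92

103.92 dB


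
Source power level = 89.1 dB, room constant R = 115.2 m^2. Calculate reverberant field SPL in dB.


Given values:
  Lw = 89.1 dB, R = 115.2 m^2
Formula: SPL = Lw + 10 * log10(4 / R)
Compute 4 / R = 4 / 115.2 = 0.034722
Compute 10 * log10(0.034722) = -14.594
SPL = 89.1 + (-14.594) = 74.51

74.51 dB


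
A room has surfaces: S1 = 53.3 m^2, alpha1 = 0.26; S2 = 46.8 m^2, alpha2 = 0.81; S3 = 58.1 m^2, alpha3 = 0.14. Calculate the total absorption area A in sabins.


Given surfaces:
  Surface 1: 53.3 * 0.26 = 13.858
  Surface 2: 46.8 * 0.81 = 37.908
  Surface 3: 58.1 * 0.14 = 8.134
Formula: A = sum(Si * alpha_i)
A = 13.858 + 37.908 + 8.134
A = 59.9

59.9 sabins


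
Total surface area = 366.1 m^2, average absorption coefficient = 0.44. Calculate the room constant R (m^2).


Given values:
  S = 366.1 m^2, alpha = 0.44
Formula: R = S * alpha / (1 - alpha)
Numerator: 366.1 * 0.44 = 161.084
Denominator: 1 - 0.44 = 0.56
R = 161.084 / 0.56 = 287.65

287.65 m^2


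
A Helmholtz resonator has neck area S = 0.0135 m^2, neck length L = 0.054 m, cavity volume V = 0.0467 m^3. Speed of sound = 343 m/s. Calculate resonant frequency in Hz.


Given values:
  S = 0.0135 m^2, L = 0.054 m, V = 0.0467 m^3, c = 343 m/s
Formula: f = (c / (2*pi)) * sqrt(S / (V * L))
Compute V * L = 0.0467 * 0.054 = 0.0025218
Compute S / (V * L) = 0.0135 / 0.0025218 = 5.3533
Compute sqrt(5.3533) = 2.31372
Compute c / (2*pi) = 343 / 6.283185 = 54.590148
f = 54.590148 * 2.31372 = 126.31

126.31 Hz


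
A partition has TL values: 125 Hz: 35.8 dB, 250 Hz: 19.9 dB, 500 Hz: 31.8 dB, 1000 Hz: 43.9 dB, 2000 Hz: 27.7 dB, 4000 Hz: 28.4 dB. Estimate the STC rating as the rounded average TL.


Given TL values at each frequency:
  125 Hz: 35.8 dB
  250 Hz: 19.9 dB
  500 Hz: 31.8 dB
  1000 Hz: 43.9 dB
  2000 Hz: 27.7 dB
  4000 Hz: 28.4 dB
Formula: STC ~ round(average of TL values)
Sum = 35.8 + 19.9 + 31.8 + 43.9 + 27.7 + 28.4 = 187.5
Average = 187.5 / 6 = 31.25
Rounded: 31

31


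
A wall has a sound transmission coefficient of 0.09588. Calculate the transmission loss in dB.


Given values:
  tau = 0.09588
Formula: TL = 10 * log10(1 / tau)
Compute 1 / tau = 1 / 0.09588 = 10.4297
Compute log10(10.4297) = 1.018272
TL = 10 * 1.018272 = 10.18

10.18 dB


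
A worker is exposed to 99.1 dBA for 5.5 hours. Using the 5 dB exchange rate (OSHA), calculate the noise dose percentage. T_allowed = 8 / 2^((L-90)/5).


Given values:
  L = 99.1 dBA, T = 5.5 hours
Formula: T_allowed = 8 / 2^((L - 90) / 5)
Compute exponent: (99.1 - 90) / 5 = 1.82
Compute 2^(1.82) = 3.530812
T_allowed = 8 / 3.530812 = 2.265768 hours
Dose = (T / T_allowed) * 100
Dose = (5.5 / 2.265768) * 100 = 242.74

242.74 %


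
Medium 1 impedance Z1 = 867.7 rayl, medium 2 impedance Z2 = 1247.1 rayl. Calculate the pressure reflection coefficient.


Given values:
  Z1 = 867.7 rayl, Z2 = 1247.1 rayl
Formula: R = (Z2 - Z1) / (Z2 + Z1)
Numerator: Z2 - Z1 = 1247.1 - 867.7 = 379.4
Denominator: Z2 + Z1 = 1247.1 + 867.7 = 2114.8
R = 379.4 / 2114.8 = 0.1794

0.1794


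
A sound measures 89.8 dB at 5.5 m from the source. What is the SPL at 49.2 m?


Given values:
  SPL1 = 89.8 dB, r1 = 5.5 m, r2 = 49.2 m
Formula: SPL2 = SPL1 - 20 * log10(r2 / r1)
Compute ratio: r2 / r1 = 49.2 / 5.5 = 8.9455
Compute log10: log10(8.9455) = 0.951605
Compute drop: 20 * 0.951605 = 19.0321
SPL2 = 89.8 - 19.0321 = 70.77

70.77 dB


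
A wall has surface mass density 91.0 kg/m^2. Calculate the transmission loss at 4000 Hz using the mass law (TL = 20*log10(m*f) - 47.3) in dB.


Given values:
  m = 91.0 kg/m^2, f = 4000 Hz
Formula: TL = 20 * log10(m * f) - 47.3
Compute m * f = 91.0 * 4000 = 364000.0
Compute log10(364000.0) = 5.561101
Compute 20 * 5.561101 = 111.222
TL = 111.222 - 47.3 = 63.92

63.92 dB


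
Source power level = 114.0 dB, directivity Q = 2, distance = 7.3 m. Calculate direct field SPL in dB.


Given values:
  Lw = 114.0 dB, Q = 2, r = 7.3 m
Formula: SPL = Lw + 10 * log10(Q / (4 * pi * r^2))
Compute 4 * pi * r^2 = 4 * pi * 7.3^2 = 669.6619
Compute Q / denom = 2 / 669.6619 = 0.00298658
Compute 10 * log10(0.00298658) = -25.2483
SPL = 114.0 + (-25.2483) = 88.75

88.75 dB
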